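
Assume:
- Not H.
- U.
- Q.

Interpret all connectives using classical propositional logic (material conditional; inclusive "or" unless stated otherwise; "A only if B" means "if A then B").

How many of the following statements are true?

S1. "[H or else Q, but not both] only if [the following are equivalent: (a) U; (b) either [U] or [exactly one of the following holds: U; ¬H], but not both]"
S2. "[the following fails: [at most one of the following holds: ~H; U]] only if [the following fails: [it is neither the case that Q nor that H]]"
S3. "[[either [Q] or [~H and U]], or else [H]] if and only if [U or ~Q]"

S1: Formalization: (H ⊕ Q) → (U ↔ (U ⊕ (U ⊕ ¬H)))

H ⊕ Q = F ⊕ T = T
¬H = ¬F = T
U ⊕ ¬H = T ⊕ T = F
U ⊕ (U ⊕ ¬H) = T ⊕ F = T
U ↔ (U ⊕ (U ⊕ ¬H)) = T ↔ T = T
(H ⊕ Q) → (U ↔ (U ⊕ (U ⊕ ¬H))) = T → T = T
Thus S1 is true.

S2: Parsed as ¬(¬H ↑ U) → ¬(Q ↓ H)

¬H = ¬F = T
¬H ↑ U = T ↑ T = F
¬(¬H ↑ U) = ¬F = T
Q ↓ H = T ↓ F = F
¬(Q ↓ H) = ¬F = T
¬(¬H ↑ U) → ¬(Q ↓ H) = T → T = T
Hence S2 is true.

S3: In symbols: ((Q ∨ (¬H ∧ U)) ∨ H) ↔ (U ∨ ¬Q)

¬H = ¬F = T
¬H ∧ U = T ∧ T = T
Q ∨ (¬H ∧ U) = T ∨ T = T
(Q ∨ (¬H ∧ U)) ∨ H = T ∨ F = T
¬Q = ¬T = F
U ∨ ¬Q = T ∨ F = T
((Q ∨ (¬H ∧ U)) ∨ H) ↔ (U ∨ ¬Q) = T ↔ T = T
Thus S3 is true.

True statements: 3.

3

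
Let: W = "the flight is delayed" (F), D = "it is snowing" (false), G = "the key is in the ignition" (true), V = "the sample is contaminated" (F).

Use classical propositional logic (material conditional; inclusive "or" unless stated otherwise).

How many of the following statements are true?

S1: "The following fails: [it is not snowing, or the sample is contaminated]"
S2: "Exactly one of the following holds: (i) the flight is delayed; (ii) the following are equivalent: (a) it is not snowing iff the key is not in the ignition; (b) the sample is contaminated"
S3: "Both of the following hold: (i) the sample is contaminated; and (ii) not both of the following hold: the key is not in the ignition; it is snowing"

1

S1: Parsed as ~(~D | V)

~D = ~F = T
~D | V = T | F = T
~(~D | V) = ~T = F
Hence S1 is false.

S2: This is W xor ((~D <-> ~G) <-> V).

~D = ~F = T
~G = ~T = F
~D <-> ~G = T <-> F = F
(~D <-> ~G) <-> V = F <-> F = T
W xor ((~D <-> ~G) <-> V) = F xor T = T
Thus S2 is true.

S3: Formalization: V & (~G nand D)

~G = ~T = F
~G nand D = F nand F = T
V & (~G nand D) = F & T = F
Thus S3 is false.

True statements: 1 (S2).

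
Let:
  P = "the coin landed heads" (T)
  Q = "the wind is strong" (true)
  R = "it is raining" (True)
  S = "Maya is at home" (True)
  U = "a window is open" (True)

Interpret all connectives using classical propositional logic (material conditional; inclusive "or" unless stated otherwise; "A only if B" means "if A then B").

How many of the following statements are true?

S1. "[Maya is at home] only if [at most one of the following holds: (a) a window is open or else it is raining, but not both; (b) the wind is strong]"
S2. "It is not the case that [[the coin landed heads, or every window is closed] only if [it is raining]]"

S1: In symbols: S -> ((U xor R) nand Q)

U xor R = True xor True = False
(U xor R) nand Q = False nand True = True
S -> ((U xor R) nand Q) = True -> True = True
Thus S1 is true.

S2: In symbols: not ((P or not U) -> R)

not U = not True = False
P or not U = True or False = True
(P or not U) -> R = True -> True = True
not ((P or not U) -> R) = not True = False
Thus S2 is false.

Count: 1.

1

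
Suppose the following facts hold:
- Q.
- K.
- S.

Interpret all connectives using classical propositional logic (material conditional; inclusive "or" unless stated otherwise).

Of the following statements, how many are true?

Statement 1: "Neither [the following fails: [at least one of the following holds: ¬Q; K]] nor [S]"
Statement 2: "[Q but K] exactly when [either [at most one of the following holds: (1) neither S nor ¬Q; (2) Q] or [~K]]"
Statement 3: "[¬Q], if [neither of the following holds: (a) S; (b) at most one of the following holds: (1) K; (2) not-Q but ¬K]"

2

Statement 1: Parsed as ¬(¬Q ∨ K) ↓ S

¬Q = ¬T = F
¬Q ∨ K = F ∨ T = T
¬(¬Q ∨ K) = ¬T = F
¬(¬Q ∨ K) ↓ S = F ↓ T = F
Thus Statement 1 is false.

Statement 2: Formalization: (Q ∧ K) ↔ (((S ↓ ¬Q) ↑ Q) ∨ ¬K)

Q ∧ K = T ∧ T = T
¬Q = ¬T = F
S ↓ ¬Q = T ↓ F = F
(S ↓ ¬Q) ↑ Q = F ↑ T = T
¬K = ¬T = F
((S ↓ ¬Q) ↑ Q) ∨ ¬K = T ∨ F = T
(Q ∧ K) ↔ (((S ↓ ¬Q) ↑ Q) ∨ ¬K) = T ↔ T = T
Thus Statement 2 is true.

Statement 3: Parsed as (S ↓ (K ↑ (¬Q ∧ ¬K))) → ¬Q

¬Q = ¬T = F
¬K = ¬T = F
¬Q ∧ ¬K = F ∧ F = F
K ↑ (¬Q ∧ ¬K) = T ↑ F = T
S ↓ (K ↑ (¬Q ∧ ¬K)) = T ↓ T = F
¬Q = ¬T = F
(S ↓ (K ↑ (¬Q ∧ ¬K))) → ¬Q = F → F = T
Thus Statement 3 is true.

Count: 2.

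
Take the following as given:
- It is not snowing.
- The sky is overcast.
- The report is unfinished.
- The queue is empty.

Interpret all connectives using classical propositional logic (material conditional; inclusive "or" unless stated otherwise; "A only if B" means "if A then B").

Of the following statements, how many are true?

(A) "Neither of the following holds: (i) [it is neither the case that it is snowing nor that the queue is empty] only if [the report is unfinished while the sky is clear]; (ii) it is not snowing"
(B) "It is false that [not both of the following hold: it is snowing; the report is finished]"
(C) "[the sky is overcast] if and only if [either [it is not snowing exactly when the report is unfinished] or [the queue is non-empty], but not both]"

Let P = "it is snowing" (F), S = "the queue is empty" (T), R = "the report is finished" (F), Q = "the sky is overcast" (T).

(A): Formalization: ((P ↓ S) → (¬R ∧ ¬Q)) ↓ ¬P

P ↓ S = F ↓ T = F
¬R = ¬F = T
¬Q = ¬T = F
¬R ∧ ¬Q = T ∧ F = F
(P ↓ S) → (¬R ∧ ¬Q) = F → F = T
¬P = ¬F = T
((P ↓ S) → (¬R ∧ ¬Q)) ↓ ¬P = T ↓ T = F
So (A) is false.

(B): In symbols: ¬(P ↑ R)

P ↑ R = F ↑ F = T
¬(P ↑ R) = ¬T = F
Hence (B) is false.

(C): This is Q ↔ ((¬P ↔ ¬R) ⊕ ¬S).

¬P = ¬F = T
¬R = ¬F = T
¬P ↔ ¬R = T ↔ T = T
¬S = ¬T = F
(¬P ↔ ¬R) ⊕ ¬S = T ⊕ F = T
Q ↔ ((¬P ↔ ¬R) ⊕ ¬S) = T ↔ T = T
So (C) is true.

True statements: 1 ((C)).

1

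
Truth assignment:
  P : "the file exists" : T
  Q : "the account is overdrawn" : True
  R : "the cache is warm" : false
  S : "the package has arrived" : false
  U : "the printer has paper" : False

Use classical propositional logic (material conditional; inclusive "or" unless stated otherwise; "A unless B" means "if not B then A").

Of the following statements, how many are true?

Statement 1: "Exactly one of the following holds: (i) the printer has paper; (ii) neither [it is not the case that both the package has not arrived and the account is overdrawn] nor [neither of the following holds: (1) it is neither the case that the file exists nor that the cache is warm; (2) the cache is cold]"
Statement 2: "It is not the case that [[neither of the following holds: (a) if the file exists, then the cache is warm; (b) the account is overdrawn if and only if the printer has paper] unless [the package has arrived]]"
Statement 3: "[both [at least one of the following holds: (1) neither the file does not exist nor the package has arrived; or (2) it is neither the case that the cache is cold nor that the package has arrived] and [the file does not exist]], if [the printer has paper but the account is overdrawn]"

Statement 1: Parsed as U ⊕ ((¬S ↑ Q) ↓ ((P ↓ R) ↓ ¬R))

¬S = ¬F = T
¬S ↑ Q = T ↑ T = F
P ↓ R = T ↓ F = F
¬R = ¬F = T
(P ↓ R) ↓ ¬R = F ↓ T = F
(¬S ↑ Q) ↓ ((P ↓ R) ↓ ¬R) = F ↓ F = T
U ⊕ ((¬S ↑ Q) ↓ ((P ↓ R) ↓ ¬R)) = F ⊕ T = T
Hence Statement 1 is true.

Statement 2: Formalization: ¬(((P → R) ↓ (Q ↔ U)) ∨ S)

P → R = T → F = F
Q ↔ U = T ↔ F = F
(P → R) ↓ (Q ↔ U) = F ↓ F = T
((P → R) ↓ (Q ↔ U)) ∨ S = T ∨ F = T
¬(((P → R) ↓ (Q ↔ U)) ∨ S) = ¬T = F
Hence Statement 2 is false.

Statement 3: In symbols: (U ∧ Q) → (((¬P ↓ S) ∨ (¬R ↓ S)) ∧ ¬P)

U ∧ Q = F ∧ T = F
¬P = ¬T = F
¬P ↓ S = F ↓ F = T
¬R = ¬F = T
¬R ↓ S = T ↓ F = F
(¬P ↓ S) ∨ (¬R ↓ S) = T ∨ F = T
¬P = ¬T = F
((¬P ↓ S) ∨ (¬R ↓ S)) ∧ ¬P = T ∧ F = F
(U ∧ Q) → (((¬P ↓ S) ∨ (¬R ↓ S)) ∧ ¬P) = F → F = T
So Statement 3 is true.

2 of the 3 statements are true.

2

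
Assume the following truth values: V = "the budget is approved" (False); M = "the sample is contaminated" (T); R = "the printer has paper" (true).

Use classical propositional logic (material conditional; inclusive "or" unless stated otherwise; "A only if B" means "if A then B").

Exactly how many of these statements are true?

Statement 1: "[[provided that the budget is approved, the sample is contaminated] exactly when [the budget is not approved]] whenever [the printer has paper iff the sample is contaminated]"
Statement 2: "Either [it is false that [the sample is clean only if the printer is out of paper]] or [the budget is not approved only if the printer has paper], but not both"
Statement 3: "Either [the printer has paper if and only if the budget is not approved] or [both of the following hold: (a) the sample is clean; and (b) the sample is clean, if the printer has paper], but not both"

Statement 1: In symbols: (R <-> M) -> ((V -> M) <-> ~V)

R <-> M = T <-> T = T
V -> M = F -> T = T
~V = ~F = T
(V -> M) <-> ~V = T <-> T = T
(R <-> M) -> ((V -> M) <-> ~V) = T -> T = T
Thus Statement 1 is true.

Statement 2: This is ~(~M -> ~R) xor (~V -> R).

~M = ~T = F
~R = ~T = F
~M -> ~R = F -> F = T
~(~M -> ~R) = ~T = F
~V = ~F = T
~V -> R = T -> T = T
~(~M -> ~R) xor (~V -> R) = F xor T = T
Thus Statement 2 is true.

Statement 3: In symbols: (R <-> ~V) xor (~M & (R -> ~M))

~V = ~F = T
R <-> ~V = T <-> T = T
~M = ~T = F
~M = ~T = F
R -> ~M = T -> F = F
~M & (R -> ~M) = F & F = F
(R <-> ~V) xor (~M & (R -> ~M)) = T xor F = T
Thus Statement 3 is true.

True statements: 3.

3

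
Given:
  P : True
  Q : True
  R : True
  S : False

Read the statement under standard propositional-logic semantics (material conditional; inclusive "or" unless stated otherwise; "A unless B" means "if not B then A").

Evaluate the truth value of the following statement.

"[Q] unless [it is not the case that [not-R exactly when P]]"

In symbols: Q or not (not R iff P)

not R = not True = False
not R iff P = False iff True = False
not (not R iff P) = not False = True
Q or not (not R iff P) = True or True = True

true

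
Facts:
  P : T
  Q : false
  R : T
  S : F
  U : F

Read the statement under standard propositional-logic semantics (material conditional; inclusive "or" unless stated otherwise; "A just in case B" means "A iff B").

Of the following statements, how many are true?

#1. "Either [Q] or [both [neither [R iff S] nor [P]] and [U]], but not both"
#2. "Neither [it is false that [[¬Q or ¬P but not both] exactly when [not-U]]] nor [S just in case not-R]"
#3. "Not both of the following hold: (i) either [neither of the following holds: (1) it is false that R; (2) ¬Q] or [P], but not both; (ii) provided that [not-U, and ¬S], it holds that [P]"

0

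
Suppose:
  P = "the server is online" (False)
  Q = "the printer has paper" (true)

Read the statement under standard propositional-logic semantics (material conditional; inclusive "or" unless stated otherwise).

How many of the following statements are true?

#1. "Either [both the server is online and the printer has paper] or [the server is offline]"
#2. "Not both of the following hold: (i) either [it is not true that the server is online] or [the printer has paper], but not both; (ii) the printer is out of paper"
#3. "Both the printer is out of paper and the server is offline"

#1: Formalization: (P ∧ Q) ∨ ¬P

P ∧ Q = F ∧ T = F
¬P = ¬F = T
(P ∧ Q) ∨ ¬P = F ∨ T = T
Thus #1 is true.

#2: Parsed as (¬P ⊕ Q) ↑ ¬Q

¬P = ¬F = T
¬P ⊕ Q = T ⊕ T = F
¬Q = ¬T = F
(¬P ⊕ Q) ↑ ¬Q = F ↑ F = T
Thus #2 is true.

#3: This is ¬Q ∧ ¬P.

¬Q = ¬T = F
¬P = ¬F = T
¬Q ∧ ¬P = F ∧ T = F
So #3 is false.

Count: 2.

2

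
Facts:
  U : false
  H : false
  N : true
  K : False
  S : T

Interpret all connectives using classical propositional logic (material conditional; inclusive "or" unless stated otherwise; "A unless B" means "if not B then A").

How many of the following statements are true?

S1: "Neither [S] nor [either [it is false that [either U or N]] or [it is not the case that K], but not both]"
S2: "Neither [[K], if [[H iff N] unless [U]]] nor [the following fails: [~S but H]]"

S1: In symbols: S ↓ (¬(U ∨ N) ⊕ ¬K)

U ∨ N = F ∨ T = T
¬(U ∨ N) = ¬T = F
¬K = ¬F = T
¬(U ∨ N) ⊕ ¬K = F ⊕ T = T
S ↓ (¬(U ∨ N) ⊕ ¬K) = T ↓ T = F
Thus S1 is false.

S2: Formalization: (((H ↔ N) ∨ U) → K) ↓ ¬(¬S ∧ H)

H ↔ N = F ↔ T = F
(H ↔ N) ∨ U = F ∨ F = F
((H ↔ N) ∨ U) → K = F → F = T
¬S = ¬T = F
¬S ∧ H = F ∧ F = F
¬(¬S ∧ H) = ¬F = T
(((H ↔ N) ∨ U) → K) ↓ ¬(¬S ∧ H) = T ↓ T = F
So S2 is false.

Count: 0.

0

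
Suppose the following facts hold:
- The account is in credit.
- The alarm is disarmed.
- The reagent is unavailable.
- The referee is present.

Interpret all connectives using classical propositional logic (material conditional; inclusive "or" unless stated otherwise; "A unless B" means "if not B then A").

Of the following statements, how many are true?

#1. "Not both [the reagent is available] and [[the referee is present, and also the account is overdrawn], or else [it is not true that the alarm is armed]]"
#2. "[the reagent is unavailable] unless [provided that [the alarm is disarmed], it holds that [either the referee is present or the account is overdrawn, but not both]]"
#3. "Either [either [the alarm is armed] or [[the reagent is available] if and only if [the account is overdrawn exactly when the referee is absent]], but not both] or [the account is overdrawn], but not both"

Let R = "the reagent is available" (False), S = "the referee is present" (True), P = "the account is overdrawn" (False), Q = "the alarm is armed" (False).

#1: Formalization: R nand ((S and P) or not Q)

S and P = True and False = False
not Q = not False = True
(S and P) or not Q = False or True = True
R nand ((S and P) or not Q) = False nand True = True
Thus #1 is true.

#2: In symbols: not R or (not Q -> (S xor P))

not R = not False = True
not Q = not False = True
S xor P = True xor False = True
not Q -> (S xor P) = True -> True = True
not R or (not Q -> (S xor P)) = True or True = True
Thus #2 is true.

#3: Formalization: (Q xor (R iff (P iff not S))) xor P

not S = not True = False
P iff not S = False iff False = True
R iff (P iff not S) = False iff True = False
Q xor (R iff (P iff not S)) = False xor False = False
(Q xor (R iff (P iff not S))) xor P = False xor False = False
Hence #3 is false.

2 of the 3 statements are true (#1, #2).

2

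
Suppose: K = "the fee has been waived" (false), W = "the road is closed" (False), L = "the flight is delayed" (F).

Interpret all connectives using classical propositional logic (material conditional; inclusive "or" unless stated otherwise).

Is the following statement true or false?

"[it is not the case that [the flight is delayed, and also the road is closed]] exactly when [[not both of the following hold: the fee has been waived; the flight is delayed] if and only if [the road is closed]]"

The statement is false.

Values: L=F, W=F, K=F.
Formalization: ¬(L ∧ W) ↔ ((K ↑ L) ↔ W)

L ∧ W = F ∧ F = F
¬(L ∧ W) = ¬F = T
K ↑ L = F ↑ F = T
(K ↑ L) ↔ W = T ↔ F = F
¬(L ∧ W) ↔ ((K ↑ L) ↔ W) = T ↔ F = F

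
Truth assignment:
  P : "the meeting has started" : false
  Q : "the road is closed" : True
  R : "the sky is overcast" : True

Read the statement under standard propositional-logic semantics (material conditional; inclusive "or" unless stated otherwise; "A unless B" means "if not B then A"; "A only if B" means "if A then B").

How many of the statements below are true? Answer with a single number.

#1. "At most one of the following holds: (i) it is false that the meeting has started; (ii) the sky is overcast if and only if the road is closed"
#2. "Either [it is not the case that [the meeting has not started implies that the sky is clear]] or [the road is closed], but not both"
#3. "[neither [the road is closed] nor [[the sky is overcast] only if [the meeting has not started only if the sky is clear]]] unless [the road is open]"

#1: Formalization: ~P nand (R <-> Q)

~P = ~F = T
R <-> Q = T <-> T = T
~P nand (R <-> Q) = T nand T = F
So #1 is false.

#2: Formalization: ~(~P -> ~R) xor Q

~P = ~F = T
~R = ~T = F
~P -> ~R = T -> F = F
~(~P -> ~R) = ~F = T
~(~P -> ~R) xor Q = T xor T = F
So #2 is false.

#3: This is (Q nor (R -> (~P -> ~R))) | ~Q.

~P = ~F = T
~R = ~T = F
~P -> ~R = T -> F = F
R -> (~P -> ~R) = T -> F = F
Q nor (R -> (~P -> ~R)) = T nor F = F
~Q = ~T = F
(Q nor (R -> (~P -> ~R))) | ~Q = F | F = F
Thus #3 is false.

True statements: 0 (none).

0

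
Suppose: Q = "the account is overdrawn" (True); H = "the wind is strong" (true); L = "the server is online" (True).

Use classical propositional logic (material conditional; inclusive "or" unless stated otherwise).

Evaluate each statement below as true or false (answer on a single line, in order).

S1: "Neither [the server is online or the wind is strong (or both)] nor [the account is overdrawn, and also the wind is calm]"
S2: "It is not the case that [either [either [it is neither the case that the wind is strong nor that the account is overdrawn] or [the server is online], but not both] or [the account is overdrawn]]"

S1 F; S2 F

S1: This is (L or H) nor (Q and not H).

L or H = True or True = True
not H = not True = False
Q and not H = True and False = False
(L or H) nor (Q and not H) = True nor False = False
Hence S1 is false.

S2: Parsed as not (((H nor Q) xor L) or Q)

H nor Q = True nor True = False
(H nor Q) xor L = False xor True = True
((H nor Q) xor L) or Q = True or True = True
not (((H nor Q) xor L) or Q) = not True = False
Hence S2 is false.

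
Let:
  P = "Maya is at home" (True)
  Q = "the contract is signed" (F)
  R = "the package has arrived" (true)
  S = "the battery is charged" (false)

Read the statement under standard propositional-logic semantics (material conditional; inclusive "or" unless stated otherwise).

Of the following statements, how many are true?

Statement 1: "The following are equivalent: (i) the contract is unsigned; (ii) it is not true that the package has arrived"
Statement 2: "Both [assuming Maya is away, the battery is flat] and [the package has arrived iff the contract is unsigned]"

Statement 1: Formalization: ¬Q ↔ ¬R

¬Q = ¬F = T
¬R = ¬T = F
¬Q ↔ ¬R = T ↔ F = F
Thus Statement 1 is false.

Statement 2: Formalization: (¬P → ¬S) ∧ (R ↔ ¬Q)

¬P = ¬T = F
¬S = ¬F = T
¬P → ¬S = F → T = T
¬Q = ¬F = T
R ↔ ¬Q = T ↔ T = T
(¬P → ¬S) ∧ (R ↔ ¬Q) = T ∧ T = T
So Statement 2 is true.

Count: 1.

1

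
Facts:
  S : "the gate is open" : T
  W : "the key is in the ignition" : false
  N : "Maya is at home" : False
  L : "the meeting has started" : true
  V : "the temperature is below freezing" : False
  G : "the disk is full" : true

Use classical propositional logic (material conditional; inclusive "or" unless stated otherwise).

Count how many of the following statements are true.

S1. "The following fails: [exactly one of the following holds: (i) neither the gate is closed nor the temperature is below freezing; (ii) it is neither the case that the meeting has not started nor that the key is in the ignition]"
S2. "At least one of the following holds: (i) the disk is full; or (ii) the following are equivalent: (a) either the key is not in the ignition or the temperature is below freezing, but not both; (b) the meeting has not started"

2

S1: This is ~((~S nor V) xor (~L nor W)).

~S = ~T = F
~S nor V = F nor F = T
~L = ~T = F
~L nor W = F nor F = T
(~S nor V) xor (~L nor W) = T xor T = F
~((~S nor V) xor (~L nor W)) = ~F = T
Hence S1 is true.

S2: Formalization: G | ((~W xor V) <-> ~L)

~W = ~F = T
~W xor V = T xor F = T
~L = ~T = F
(~W xor V) <-> ~L = T <-> F = F
G | ((~W xor V) <-> ~L) = T | F = T
So S2 is true.

Count: 2.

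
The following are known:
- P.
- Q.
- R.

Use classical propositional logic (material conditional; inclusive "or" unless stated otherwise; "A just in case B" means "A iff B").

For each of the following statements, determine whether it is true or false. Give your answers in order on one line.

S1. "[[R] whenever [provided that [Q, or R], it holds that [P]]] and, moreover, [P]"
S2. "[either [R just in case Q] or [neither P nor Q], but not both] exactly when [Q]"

S1: Formalization: (((Q | R) -> P) -> R) & P

Q | R = T | T = T
(Q | R) -> P = T -> T = T
((Q | R) -> P) -> R = T -> T = T
(((Q | R) -> P) -> R) & P = T & T = T
Thus S1 is true.

S2: Formalization: ((R <-> Q) xor (P nor Q)) <-> Q

R <-> Q = T <-> T = T
P nor Q = T nor T = F
(R <-> Q) xor (P nor Q) = T xor F = T
((R <-> Q) xor (P nor Q)) <-> Q = T <-> T = T
So S2 is true.

S1 true, S2 true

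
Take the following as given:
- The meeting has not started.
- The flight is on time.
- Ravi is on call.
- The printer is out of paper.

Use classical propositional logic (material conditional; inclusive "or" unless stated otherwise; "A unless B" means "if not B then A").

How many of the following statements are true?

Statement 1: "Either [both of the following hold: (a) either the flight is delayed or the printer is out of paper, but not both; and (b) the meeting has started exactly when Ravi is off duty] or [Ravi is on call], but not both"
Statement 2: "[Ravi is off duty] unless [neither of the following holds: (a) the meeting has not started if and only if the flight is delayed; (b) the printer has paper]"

Let Q = "the flight is delayed" (False), S = "the printer has paper" (False), P = "the meeting has started" (False), R = "Ravi is on call" (True).

Statement 1: Formalization: ((Q xor not S) and (P iff not R)) xor R

not S = not False = True
Q xor not S = False xor True = True
not R = not True = False
P iff not R = False iff False = True
(Q xor not S) and (P iff not R) = True and True = True
((Q xor not S) and (P iff not R)) xor R = True xor True = False
Thus Statement 1 is false.

Statement 2: This is not R or ((not P iff Q) nor S).

not R = not True = False
not P = not False = True
not P iff Q = True iff False = False
(not P iff Q) nor S = False nor False = True
not R or ((not P iff Q) nor S) = False or True = True
Thus Statement 2 is true.

1 of the 2 statements is true (Statement 2).

1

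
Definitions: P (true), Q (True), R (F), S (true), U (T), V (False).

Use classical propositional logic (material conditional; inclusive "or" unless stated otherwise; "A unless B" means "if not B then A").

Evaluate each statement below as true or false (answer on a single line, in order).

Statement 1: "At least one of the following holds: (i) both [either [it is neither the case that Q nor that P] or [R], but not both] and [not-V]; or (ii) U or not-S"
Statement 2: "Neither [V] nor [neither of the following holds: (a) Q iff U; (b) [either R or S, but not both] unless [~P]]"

Statement 1 true, Statement 2 true

Statement 1: Formalization: (((Q ↓ P) ⊕ R) ∧ ¬V) ∨ (U ∨ ¬S)

Q ↓ P = T ↓ T = F
(Q ↓ P) ⊕ R = F ⊕ F = F
¬V = ¬F = T
((Q ↓ P) ⊕ R) ∧ ¬V = F ∧ T = F
¬S = ¬T = F
U ∨ ¬S = T ∨ F = T
(((Q ↓ P) ⊕ R) ∧ ¬V) ∨ (U ∨ ¬S) = F ∨ T = T
So Statement 1 is true.

Statement 2: In symbols: V ↓ ((Q ↔ U) ↓ ((R ⊕ S) ∨ ¬P))

Q ↔ U = T ↔ T = T
R ⊕ S = F ⊕ T = T
¬P = ¬T = F
(R ⊕ S) ∨ ¬P = T ∨ F = T
(Q ↔ U) ↓ ((R ⊕ S) ∨ ¬P) = T ↓ T = F
V ↓ ((Q ↔ U) ↓ ((R ⊕ S) ∨ ¬P)) = F ↓ F = T
Hence Statement 2 is true.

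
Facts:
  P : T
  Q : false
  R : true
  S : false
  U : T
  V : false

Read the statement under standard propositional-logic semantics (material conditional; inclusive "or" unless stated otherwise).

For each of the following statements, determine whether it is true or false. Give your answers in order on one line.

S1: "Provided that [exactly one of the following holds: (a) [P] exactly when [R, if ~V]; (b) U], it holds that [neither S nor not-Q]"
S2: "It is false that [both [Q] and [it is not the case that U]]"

S1 T; S2 T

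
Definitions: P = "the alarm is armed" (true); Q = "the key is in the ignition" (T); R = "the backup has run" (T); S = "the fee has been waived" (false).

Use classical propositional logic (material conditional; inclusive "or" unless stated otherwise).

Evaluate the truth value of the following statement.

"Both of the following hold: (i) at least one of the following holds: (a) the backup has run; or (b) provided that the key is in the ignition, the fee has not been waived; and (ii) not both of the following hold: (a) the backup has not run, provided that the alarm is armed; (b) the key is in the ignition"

true

Formalization: (R | (Q -> ~S)) & ((P -> ~R) nand Q)

~S = ~F = T
Q -> ~S = T -> T = T
R | (Q -> ~S) = T | T = T
~R = ~T = F
P -> ~R = T -> F = F
(P -> ~R) nand Q = F nand T = T
(R | (Q -> ~S)) & ((P -> ~R) nand Q) = T & T = T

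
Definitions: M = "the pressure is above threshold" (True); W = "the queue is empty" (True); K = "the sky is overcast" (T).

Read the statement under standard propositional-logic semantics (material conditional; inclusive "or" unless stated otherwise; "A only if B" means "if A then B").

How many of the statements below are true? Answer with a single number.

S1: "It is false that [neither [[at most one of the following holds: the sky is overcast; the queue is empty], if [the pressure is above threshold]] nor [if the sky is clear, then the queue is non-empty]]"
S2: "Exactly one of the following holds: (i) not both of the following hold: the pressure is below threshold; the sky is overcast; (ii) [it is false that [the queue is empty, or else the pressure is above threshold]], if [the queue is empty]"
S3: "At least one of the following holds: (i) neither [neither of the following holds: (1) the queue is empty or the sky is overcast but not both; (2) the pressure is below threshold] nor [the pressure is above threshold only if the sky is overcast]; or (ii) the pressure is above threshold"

3

S1: In symbols: not ((M -> (K nand W)) nor (not K -> not W))

K nand W = True nand True = False
M -> (K nand W) = True -> False = False
not K = not True = False
not W = not True = False
not K -> not W = False -> False = True
(M -> (K nand W)) nor (not K -> not W) = False nor True = False
not ((M -> (K nand W)) nor (not K -> not W)) = not False = True
Thus S1 is true.

S2: This is (not M nand K) xor (W -> not (W or M)).

not M = not True = False
not M nand K = False nand True = True
W or M = True or True = True
not (W or M) = not True = False
W -> not (W or M) = True -> False = False
(not M nand K) xor (W -> not (W or M)) = True xor False = True
So S2 is true.

S3: This is (((W xor K) nor not M) nor (M -> K)) or M.

W xor K = True xor True = False
not M = not True = False
(W xor K) nor not M = False nor False = True
M -> K = True -> True = True
((W xor K) nor not M) nor (M -> K) = True nor True = False
(((W xor K) nor not M) nor (M -> K)) or M = False or True = True
So S3 is true.

Count: 3.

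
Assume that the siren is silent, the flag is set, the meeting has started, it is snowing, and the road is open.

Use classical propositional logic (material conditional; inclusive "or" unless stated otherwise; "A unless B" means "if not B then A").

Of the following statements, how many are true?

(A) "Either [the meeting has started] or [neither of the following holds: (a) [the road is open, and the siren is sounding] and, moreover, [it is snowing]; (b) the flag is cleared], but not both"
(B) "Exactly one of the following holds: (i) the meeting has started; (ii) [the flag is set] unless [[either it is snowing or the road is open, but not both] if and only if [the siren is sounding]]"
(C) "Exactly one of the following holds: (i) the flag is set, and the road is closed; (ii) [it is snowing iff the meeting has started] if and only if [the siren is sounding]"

0

Let N = "the meeting has started" (T), G = "the road is closed" (F), R = "the siren is sounding" (F), L = "it is snowing" (T), Q = "the flag is set" (T).

(A): Formalization: N xor (((~G & R) & L) nor ~Q)

~G = ~F = T
~G & R = T & F = F
(~G & R) & L = F & T = F
~Q = ~T = F
((~G & R) & L) nor ~Q = F nor F = T
N xor (((~G & R) & L) nor ~Q) = T xor T = F
So (A) is false.

(B): Formalization: N xor (Q | ((L xor ~G) <-> R))

~G = ~F = T
L xor ~G = T xor T = F
(L xor ~G) <-> R = F <-> F = T
Q | ((L xor ~G) <-> R) = T | T = T
N xor (Q | ((L xor ~G) <-> R)) = T xor T = F
Hence (B) is false.

(C): Formalization: (Q & G) xor ((L <-> N) <-> R)

Q & G = T & F = F
L <-> N = T <-> T = T
(L <-> N) <-> R = T <-> F = F
(Q & G) xor ((L <-> N) <-> R) = F xor F = F
Hence (C) is false.

Count: 0.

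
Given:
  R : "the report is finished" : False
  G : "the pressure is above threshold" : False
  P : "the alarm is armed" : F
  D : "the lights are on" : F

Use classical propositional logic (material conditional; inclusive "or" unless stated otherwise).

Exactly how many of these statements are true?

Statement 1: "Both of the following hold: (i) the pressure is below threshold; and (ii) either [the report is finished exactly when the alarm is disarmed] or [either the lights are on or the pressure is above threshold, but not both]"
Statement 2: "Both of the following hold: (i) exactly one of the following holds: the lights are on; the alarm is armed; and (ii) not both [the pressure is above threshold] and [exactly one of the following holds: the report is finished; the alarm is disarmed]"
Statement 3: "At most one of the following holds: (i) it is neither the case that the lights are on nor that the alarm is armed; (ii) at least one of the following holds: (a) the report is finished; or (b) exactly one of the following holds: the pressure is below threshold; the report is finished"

0

Statement 1: Formalization: not G and ((R iff not P) or (D xor G))

not G = not False = True
not P = not False = True
R iff not P = False iff True = False
D xor G = False xor False = False
(R iff not P) or (D xor G) = False or False = False
not G and ((R iff not P) or (D xor G)) = True and False = False
Hence Statement 1 is false.

Statement 2: Parsed as (D xor P) and (G nand (R xor not P))

D xor P = False xor False = False
not P = not False = True
R xor not P = False xor True = True
G nand (R xor not P) = False nand True = True
(D xor P) and (G nand (R xor not P)) = False and True = False
So Statement 2 is false.

Statement 3: Parsed as (D nor P) nand (R or (not G xor R))

D nor P = False nor False = True
not G = not False = True
not G xor R = True xor False = True
R or (not G xor R) = False or True = True
(D nor P) nand (R or (not G xor R)) = True nand True = False
Thus Statement 3 is false.

Count: 0.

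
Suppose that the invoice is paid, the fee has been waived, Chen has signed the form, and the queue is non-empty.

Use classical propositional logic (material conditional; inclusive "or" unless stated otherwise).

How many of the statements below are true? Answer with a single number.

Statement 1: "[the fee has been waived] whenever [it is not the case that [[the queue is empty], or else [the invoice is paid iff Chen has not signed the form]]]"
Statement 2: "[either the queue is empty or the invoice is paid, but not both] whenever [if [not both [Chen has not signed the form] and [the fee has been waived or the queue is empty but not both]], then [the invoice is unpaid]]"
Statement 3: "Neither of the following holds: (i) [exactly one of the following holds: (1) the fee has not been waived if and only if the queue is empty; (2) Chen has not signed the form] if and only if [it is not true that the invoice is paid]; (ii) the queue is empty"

Let S = "the queue is empty" (F), P = "the invoice is paid" (T), R = "Chen has signed the form" (T), Q = "the fee has been waived" (T).

Statement 1: This is ¬(S ∨ (P ↔ ¬R)) → Q.

¬R = ¬T = F
P ↔ ¬R = T ↔ F = F
S ∨ (P ↔ ¬R) = F ∨ F = F
¬(S ∨ (P ↔ ¬R)) = ¬F = T
¬(S ∨ (P ↔ ¬R)) → Q = T → T = T
So Statement 1 is true.

Statement 2: Formalization: ((¬R ↑ (Q ⊕ S)) → ¬P) → (S ⊕ P)

¬R = ¬T = F
Q ⊕ S = T ⊕ F = T
¬R ↑ (Q ⊕ S) = F ↑ T = T
¬P = ¬T = F
(¬R ↑ (Q ⊕ S)) → ¬P = T → F = F
S ⊕ P = F ⊕ T = T
((¬R ↑ (Q ⊕ S)) → ¬P) → (S ⊕ P) = F → T = T
So Statement 2 is true.

Statement 3: Formalization: (((¬Q ↔ S) ⊕ ¬R) ↔ ¬P) ↓ S

¬Q = ¬T = F
¬Q ↔ S = F ↔ F = T
¬R = ¬T = F
(¬Q ↔ S) ⊕ ¬R = T ⊕ F = T
¬P = ¬T = F
((¬Q ↔ S) ⊕ ¬R) ↔ ¬P = T ↔ F = F
(((¬Q ↔ S) ⊕ ¬R) ↔ ¬P) ↓ S = F ↓ F = T
So Statement 3 is true.

Count: 3.

3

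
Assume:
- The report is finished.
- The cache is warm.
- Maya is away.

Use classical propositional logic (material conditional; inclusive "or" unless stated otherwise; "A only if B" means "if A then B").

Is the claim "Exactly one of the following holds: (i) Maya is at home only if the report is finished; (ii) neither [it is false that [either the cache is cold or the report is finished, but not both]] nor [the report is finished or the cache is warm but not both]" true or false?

Let U = "Maya is at home" (False), M = "the report is finished" (True), G = "the cache is warm" (True).
In symbols: (U -> M) xor (not (not G xor M) nor (M xor G))

U -> M = False -> True = True
not G = not True = False
not G xor M = False xor True = True
not (not G xor M) = not True = False
M xor G = True xor True = False
not (not G xor M) nor (M xor G) = False nor False = True
(U -> M) xor (not (not G xor M) nor (M xor G)) = True xor True = False

False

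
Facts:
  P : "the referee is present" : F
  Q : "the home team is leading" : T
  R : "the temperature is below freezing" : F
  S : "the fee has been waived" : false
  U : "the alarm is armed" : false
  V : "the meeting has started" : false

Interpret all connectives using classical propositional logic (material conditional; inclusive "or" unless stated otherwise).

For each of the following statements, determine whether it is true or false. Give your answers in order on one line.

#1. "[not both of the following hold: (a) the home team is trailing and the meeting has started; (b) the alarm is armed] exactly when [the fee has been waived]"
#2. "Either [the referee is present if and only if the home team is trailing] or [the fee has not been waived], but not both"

#1 False; #2 False

#1: Parsed as ((not Q and V) nand U) iff S

not Q = not True = False
not Q and V = False and False = False
(not Q and V) nand U = False nand False = True
((not Q and V) nand U) iff S = True iff False = False
Thus #1 is false.

#2: This is (P iff not Q) xor not S.

not Q = not True = False
P iff not Q = False iff False = True
not S = not False = True
(P iff not Q) xor not S = True xor True = False
So #2 is false.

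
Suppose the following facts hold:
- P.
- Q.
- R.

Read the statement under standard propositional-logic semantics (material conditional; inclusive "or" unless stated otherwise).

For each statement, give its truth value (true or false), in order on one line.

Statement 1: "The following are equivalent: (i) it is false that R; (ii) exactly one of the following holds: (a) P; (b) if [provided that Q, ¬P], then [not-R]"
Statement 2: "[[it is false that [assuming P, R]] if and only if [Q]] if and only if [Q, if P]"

Statement 1: In symbols: ¬R ↔ (P ⊕ ((Q → ¬P) → ¬R))

¬R = ¬T = F
¬P = ¬T = F
Q → ¬P = T → F = F
¬R = ¬T = F
(Q → ¬P) → ¬R = F → F = T
P ⊕ ((Q → ¬P) → ¬R) = T ⊕ T = F
¬R ↔ (P ⊕ ((Q → ¬P) → ¬R)) = F ↔ F = T
Hence Statement 1 is true.

Statement 2: Parsed as (¬(P → R) ↔ Q) ↔ (P → Q)

P → R = T → T = T
¬(P → R) = ¬T = F
¬(P → R) ↔ Q = F ↔ T = F
P → Q = T → T = T
(¬(P → R) ↔ Q) ↔ (P → Q) = F ↔ T = F
Thus Statement 2 is false.

Statement 1 T, Statement 2 F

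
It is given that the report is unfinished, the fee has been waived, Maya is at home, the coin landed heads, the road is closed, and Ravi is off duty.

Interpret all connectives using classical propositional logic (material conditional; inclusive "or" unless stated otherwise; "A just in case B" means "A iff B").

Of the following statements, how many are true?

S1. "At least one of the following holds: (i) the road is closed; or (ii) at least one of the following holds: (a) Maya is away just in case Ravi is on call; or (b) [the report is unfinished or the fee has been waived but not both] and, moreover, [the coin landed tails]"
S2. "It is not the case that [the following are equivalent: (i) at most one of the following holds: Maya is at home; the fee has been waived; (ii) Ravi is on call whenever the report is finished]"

2

Let G = "the road is closed" (T), W = "Maya is at home" (T), M = "Ravi is on call" (F), D = "the report is finished" (F), V = "the fee has been waived" (T), U = "the coin landed heads" (T).

S1: This is G ∨ ((¬W ↔ M) ∨ ((¬D ⊕ V) ∧ ¬U)).

¬W = ¬T = F
¬W ↔ M = F ↔ F = T
¬D = ¬F = T
¬D ⊕ V = T ⊕ T = F
¬U = ¬T = F
(¬D ⊕ V) ∧ ¬U = F ∧ F = F
(¬W ↔ M) ∨ ((¬D ⊕ V) ∧ ¬U) = T ∨ F = T
G ∨ ((¬W ↔ M) ∨ ((¬D ⊕ V) ∧ ¬U)) = T ∨ T = T
Hence S1 is true.

S2: This is ¬((W ↑ V) ↔ (D → M)).

W ↑ V = T ↑ T = F
D → M = F → F = T
(W ↑ V) ↔ (D → M) = F ↔ T = F
¬((W ↑ V) ↔ (D → M)) = ¬F = T
Thus S2 is true.

2 of the 2 statements are true.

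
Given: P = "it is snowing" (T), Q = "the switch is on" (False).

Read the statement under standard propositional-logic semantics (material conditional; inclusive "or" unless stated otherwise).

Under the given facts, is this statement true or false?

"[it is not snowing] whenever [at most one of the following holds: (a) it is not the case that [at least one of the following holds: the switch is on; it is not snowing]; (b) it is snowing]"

True.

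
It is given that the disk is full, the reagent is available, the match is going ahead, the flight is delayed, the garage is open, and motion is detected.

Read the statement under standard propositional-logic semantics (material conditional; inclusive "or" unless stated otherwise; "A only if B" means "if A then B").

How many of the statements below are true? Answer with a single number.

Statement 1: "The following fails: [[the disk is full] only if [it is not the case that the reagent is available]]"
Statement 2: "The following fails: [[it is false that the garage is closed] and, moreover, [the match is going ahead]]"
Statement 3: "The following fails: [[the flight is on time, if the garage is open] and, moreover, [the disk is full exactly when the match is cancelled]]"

Let K = "the disk is full" (True), P = "the reagent is available" (True), L = "the garage is closed" (False), D = "the match is cancelled" (False), V = "the flight is delayed" (True).

Statement 1: This is not (K -> not P).

not P = not True = False
K -> not P = True -> False = False
not (K -> not P) = not False = True
So Statement 1 is true.

Statement 2: Parsed as not (not L and not D)

not L = not False = True
not D = not False = True
not L and not D = True and True = True
not (not L and not D) = not True = False
Hence Statement 2 is false.

Statement 3: Parsed as not ((not L -> not V) and (K iff D))

not L = not False = True
not V = not True = False
not L -> not V = True -> False = False
K iff D = True iff False = False
(not L -> not V) and (K iff D) = False and False = False
not ((not L -> not V) and (K iff D)) = not False = True
Hence Statement 3 is true.

2 of the 3 statements are true.

2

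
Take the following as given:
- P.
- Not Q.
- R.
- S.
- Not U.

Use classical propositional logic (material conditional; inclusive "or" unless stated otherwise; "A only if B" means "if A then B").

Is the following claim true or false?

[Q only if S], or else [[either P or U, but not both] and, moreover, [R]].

True

In symbols: (Q -> S) | ((P xor U) & R)

Q -> S = F -> T = T
P xor U = T xor F = T
(P xor U) & R = T & T = T
(Q -> S) | ((P xor U) & R) = T | T = T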